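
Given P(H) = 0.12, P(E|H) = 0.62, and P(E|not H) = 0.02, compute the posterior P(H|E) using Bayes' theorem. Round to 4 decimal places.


By Bayes' theorem: P(H|E) = P(E|H)*P(H) / P(E)
P(E) = P(E|H)*P(H) + P(E|not H)*P(not H)
P(E) = 0.62*0.12 + 0.02*0.88 = 0.092
P(H|E) = 0.62*0.12 / 0.092 = 0.8087

0.8087


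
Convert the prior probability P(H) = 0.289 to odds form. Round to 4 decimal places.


P(not H) = 1 - 0.289 = 0.711
Odds = 0.289 / 0.711 = 0.4065

0.4065


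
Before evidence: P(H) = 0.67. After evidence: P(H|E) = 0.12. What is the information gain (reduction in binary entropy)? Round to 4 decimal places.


Prior entropy = 0.9149
Posterior entropy = 0.5294
Information gain = 0.9149 - 0.5294 = 0.3856

0.3856


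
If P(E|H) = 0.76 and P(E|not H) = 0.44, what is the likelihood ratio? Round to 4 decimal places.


Likelihood ratio = P(E|H) / P(E|not H)
= 0.76 / 0.44
= 1.7273

1.7273


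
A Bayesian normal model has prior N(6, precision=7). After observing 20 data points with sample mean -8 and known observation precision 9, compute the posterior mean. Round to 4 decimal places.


Posterior mean = (prior_precision * prior_mean + n * data_precision * data_mean) / (prior_precision + n * data_precision)
Numerator = 7*6 + 20*9*-8 = -1398
Denominator = 7 + 20*9 = 187
Posterior mean = -7.4759

-7.4759


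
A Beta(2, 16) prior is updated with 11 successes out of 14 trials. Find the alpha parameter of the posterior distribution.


In the Beta-Binomial conjugate update:
alpha_post = alpha_prior + successes
= 2 + 11
= 13

13


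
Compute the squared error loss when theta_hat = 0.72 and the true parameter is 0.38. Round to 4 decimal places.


L = (theta_hat - theta_true)^2
= (0.72 - 0.38)^2
= 0.34^2 = 0.1156

0.1156


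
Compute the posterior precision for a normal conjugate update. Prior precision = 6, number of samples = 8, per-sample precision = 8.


tau_post = tau_0 + n * tau
= 6 + 8 * 8 = 70

70


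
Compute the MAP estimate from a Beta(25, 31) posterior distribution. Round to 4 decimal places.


MAP = mode of Beta distribution
= (alpha - 1)/(alpha + beta - 2)
= (25-1)/(25+31-2)
= 24/54 = 0.4444

0.4444


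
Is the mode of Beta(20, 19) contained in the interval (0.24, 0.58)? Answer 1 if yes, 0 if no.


Mode = (a-1)/(a+b-2) = 19/37 = 0.5135
Interval: (0.24, 0.58)
Contains mode? 1

1


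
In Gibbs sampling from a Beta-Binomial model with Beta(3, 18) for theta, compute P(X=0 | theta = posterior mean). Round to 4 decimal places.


Posterior mean = alpha/(alpha+beta) = 3/21 = 0.1429
P(X=0|theta=mean) = 1 - theta = 0.8571

0.8571


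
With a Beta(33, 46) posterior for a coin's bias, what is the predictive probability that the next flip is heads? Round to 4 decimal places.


The predictive probability equals the posterior mean.
P(next = heads) = alpha / (alpha + beta)
= 33 / 79 = 0.4177

0.4177


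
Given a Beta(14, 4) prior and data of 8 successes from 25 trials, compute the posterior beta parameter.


Number of failures = 25 - 8 = 17
Posterior beta = 4 + 17 = 21

21


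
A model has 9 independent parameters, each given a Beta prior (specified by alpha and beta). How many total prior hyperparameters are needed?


Each Beta prior needs 2 hyperparameters (alpha and beta).
Total = 2 * 9 = 18

18


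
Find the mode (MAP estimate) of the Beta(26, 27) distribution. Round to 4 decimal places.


For Beta(a,b) with a,b > 1:
Mode = (a-1)/(a+b-2) = (26-1)/(53-2)
= 25/51 = 0.4902

0.4902


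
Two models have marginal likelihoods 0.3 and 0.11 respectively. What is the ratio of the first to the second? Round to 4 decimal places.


Evidence ratio = 0.3 / 0.11
= 2.7273

2.7273


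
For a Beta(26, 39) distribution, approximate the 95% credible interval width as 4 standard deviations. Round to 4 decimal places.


Variance of Beta(a,b) = ab / ((a+b)^2 * (a+b+1))
= 26*39 / ((65)^2 * 66)
= 0.0036
SD = sqrt(0.0036) = 0.0603
Width = 4 * SD = 0.2412

0.2412


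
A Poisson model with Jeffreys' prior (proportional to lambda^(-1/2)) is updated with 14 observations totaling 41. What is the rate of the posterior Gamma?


Posterior = Gamma(0.5 + S, n)
= Gamma(0.5 + 41, 14)
Posterior rate = 0 + n = 14

14.0


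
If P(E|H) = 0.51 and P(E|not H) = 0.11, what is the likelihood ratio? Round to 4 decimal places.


Likelihood ratio = P(E|H) / P(E|not H)
= 0.51 / 0.11
= 4.6364

4.6364


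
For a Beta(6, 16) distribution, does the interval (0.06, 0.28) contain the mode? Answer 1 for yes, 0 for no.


Mode of Beta(a,b) = (a-1)/(a+b-2)
= (6-1)/(6+16-2) = 0.25
Check: 0.06 <= 0.25 <= 0.28?
Result: 1

1


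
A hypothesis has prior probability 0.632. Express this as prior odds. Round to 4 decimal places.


Odds = P(H) / P(not H) = 0.632 / 0.368
= 1.7174

1.7174


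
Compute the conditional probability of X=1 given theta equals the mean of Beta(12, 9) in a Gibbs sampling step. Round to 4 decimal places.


Mean of Beta(12, 9) = 0.5714
P(X=1 | theta=0.5714) = 0.5714

0.5714


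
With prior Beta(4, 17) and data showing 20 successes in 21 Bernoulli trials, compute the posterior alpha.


Conjugate update: alpha_posterior = alpha_prior + k
= 4 + 20 = 24

24


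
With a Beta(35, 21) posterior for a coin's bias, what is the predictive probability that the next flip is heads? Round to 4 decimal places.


The predictive probability equals the posterior mean.
P(next = heads) = alpha / (alpha + beta)
= 35 / 56 = 0.625

0.625


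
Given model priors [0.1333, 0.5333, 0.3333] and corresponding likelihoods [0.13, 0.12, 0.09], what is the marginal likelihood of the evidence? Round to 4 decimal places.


P(E) = sum_i P(M_i) P(E|M_i)
= 0.0173 + 0.064 + 0.03
= 0.1113

0.1113


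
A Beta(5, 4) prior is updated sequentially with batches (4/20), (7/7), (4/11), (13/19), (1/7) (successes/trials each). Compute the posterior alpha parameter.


Sequential conjugate updating is equivalent to a single batch update.
Total successes across all batches = 29
alpha_posterior = alpha_prior + total_successes = 5 + 29
= 34

34


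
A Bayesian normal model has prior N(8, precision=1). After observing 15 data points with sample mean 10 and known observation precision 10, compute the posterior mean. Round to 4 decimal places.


Posterior mean = (prior_precision * prior_mean + n * data_precision * data_mean) / (prior_precision + n * data_precision)
Numerator = 1*8 + 15*10*10 = 1508
Denominator = 1 + 15*10 = 151
Posterior mean = 9.9868

9.9868


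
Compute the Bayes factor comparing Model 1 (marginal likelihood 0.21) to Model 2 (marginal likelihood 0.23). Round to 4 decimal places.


BF12 = marginal likelihood of M1 / marginal likelihood of M2
= 0.21/0.23
= 0.913

0.913


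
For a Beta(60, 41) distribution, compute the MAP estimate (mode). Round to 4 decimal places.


MAP = mode = (a-1)/(a+b-2)
= (60-1)/(60+41-2)
= 59/99 = 0.596

0.596


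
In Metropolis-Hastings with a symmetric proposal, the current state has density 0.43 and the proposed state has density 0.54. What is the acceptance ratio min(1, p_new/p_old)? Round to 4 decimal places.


Ratio = p_new / p_old = 0.54 / 0.43 = 1.2558
Acceptance = min(1, 1.2558) = 1.0

1.0


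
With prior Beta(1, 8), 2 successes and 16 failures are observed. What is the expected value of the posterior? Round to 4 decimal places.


Posterior = Beta(3, 24)
E[theta] = alpha/(alpha+beta)
= 3/27 = 0.1111

0.1111


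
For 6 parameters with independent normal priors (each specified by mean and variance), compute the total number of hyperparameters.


A normal prior has 2 hyperparameters per parameter.
Total = 6 * 2 = 12

12


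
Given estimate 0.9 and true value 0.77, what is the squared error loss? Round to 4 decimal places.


Squared error = (estimate - true)^2
Difference = 0.13
Loss = 0.13^2 = 0.0169

0.0169


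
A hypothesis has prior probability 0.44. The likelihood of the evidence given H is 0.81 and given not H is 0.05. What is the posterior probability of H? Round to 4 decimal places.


Using Bayes' theorem:
P(E) = 0.44 * 0.81 + 0.56 * 0.05
P(E) = 0.3844
P(H|E) = (0.44 * 0.81) / 0.3844 = 0.9272

0.9272


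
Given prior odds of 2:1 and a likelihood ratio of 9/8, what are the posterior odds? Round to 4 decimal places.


Posterior odds = prior odds * LR
Prior odds = 2/1 = 2.0
LR = 9/8 = 1.125
Posterior odds = 2.0 * 1.125 = 2.25

2.25


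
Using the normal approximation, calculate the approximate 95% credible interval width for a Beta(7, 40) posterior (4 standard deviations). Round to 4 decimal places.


Var(Beta) = 7*40/(47^2 * 48) = 0.0026
SD = 0.0514
Width ~ 4*SD = 0.2056

0.2056


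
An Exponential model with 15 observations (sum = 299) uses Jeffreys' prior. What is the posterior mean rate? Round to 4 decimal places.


Posterior Gamma(15, 299)
E[lambda] = 15/299 = 0.0502

0.0502


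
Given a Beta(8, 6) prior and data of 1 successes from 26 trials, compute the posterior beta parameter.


Number of failures = 26 - 1 = 25
Posterior beta = 6 + 25 = 31

31


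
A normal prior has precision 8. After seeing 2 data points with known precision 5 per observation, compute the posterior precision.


In the conjugate normal model, precisions add:
tau_posterior = tau_prior + n * tau_data
= 8 + 2*5 = 18

18


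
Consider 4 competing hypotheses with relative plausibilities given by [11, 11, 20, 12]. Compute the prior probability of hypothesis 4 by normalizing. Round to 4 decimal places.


Sum of weights = 11 + 11 + 20 + 12 = 54
Normalized prior for H4 = 12 / 54
= 0.2222

0.2222


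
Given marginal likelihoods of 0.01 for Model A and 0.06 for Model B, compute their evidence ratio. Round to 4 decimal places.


Ratio = ML(A) / ML(B) = 0.01/0.06
= 0.1667

0.1667


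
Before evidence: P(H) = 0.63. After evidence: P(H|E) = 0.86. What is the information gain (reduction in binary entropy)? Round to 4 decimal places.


Prior entropy = 0.9507
Posterior entropy = 0.5842
Information gain = 0.9507 - 0.5842 = 0.3664

0.3664


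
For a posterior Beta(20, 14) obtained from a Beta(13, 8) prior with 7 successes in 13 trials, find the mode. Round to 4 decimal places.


Mode = (alpha - 1) / (alpha + beta - 2)
= 19 / 32
= 0.5938

0.5938


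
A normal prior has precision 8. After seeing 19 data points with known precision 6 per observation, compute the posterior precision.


In the conjugate normal model, precisions add:
tau_posterior = tau_prior + n * tau_data
= 8 + 19*6 = 122

122


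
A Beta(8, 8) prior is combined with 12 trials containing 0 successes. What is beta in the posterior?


In conjugate updating:
beta_posterior = beta_prior + (n - k)
= 8 + (12 - 0)
= 8 + 12 = 20

20


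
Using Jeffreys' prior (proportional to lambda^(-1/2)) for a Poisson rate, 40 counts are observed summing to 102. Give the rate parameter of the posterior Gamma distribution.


Conjugate update: Gamma(prior_shape + S, prior_rate + n).
Prior shape = 0.5, prior rate = 0.
Posterior rate = 0 + n = 40

40.0


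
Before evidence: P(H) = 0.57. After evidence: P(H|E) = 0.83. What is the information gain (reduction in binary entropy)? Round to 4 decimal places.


Prior entropy = 0.9858
Posterior entropy = 0.6577
Information gain = 0.9858 - 0.6577 = 0.3281

0.3281


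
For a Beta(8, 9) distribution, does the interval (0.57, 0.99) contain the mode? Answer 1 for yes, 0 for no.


Mode of Beta(a,b) = (a-1)/(a+b-2)
= (8-1)/(8+9-2) = 0.4667
Check: 0.57 <= 0.4667 <= 0.99?
Result: 0

0


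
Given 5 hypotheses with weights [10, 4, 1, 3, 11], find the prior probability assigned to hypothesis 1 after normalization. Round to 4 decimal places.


To normalize, divide each weight by the sum of all weights.
Sum = 29
Prior(H1) = 10/29 = 0.3448

0.3448


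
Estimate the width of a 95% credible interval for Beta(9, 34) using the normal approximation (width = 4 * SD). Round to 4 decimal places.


For Beta(a,b): Var = ab/((a+b)^2(a+b+1))
Var = 0.0038, SD = 0.0613
Approximate 95% CI width = 4 * 0.0613 = 0.2453

0.2453


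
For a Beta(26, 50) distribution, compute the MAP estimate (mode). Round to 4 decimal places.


MAP = mode = (a-1)/(a+b-2)
= (26-1)/(26+50-2)
= 25/74 = 0.3378

0.3378


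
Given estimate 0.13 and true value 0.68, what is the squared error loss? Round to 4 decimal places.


Squared error = (estimate - true)^2
Difference = -0.55
Loss = -0.55^2 = 0.3025

0.3025


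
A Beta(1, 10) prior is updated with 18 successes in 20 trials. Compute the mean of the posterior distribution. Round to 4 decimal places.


After update: Beta(19, 12)
Mean = 19 / (19 + 12) = 19 / 31
= 0.6129

0.6129


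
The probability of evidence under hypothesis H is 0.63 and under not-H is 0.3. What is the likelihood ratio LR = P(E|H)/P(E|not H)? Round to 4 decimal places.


LR = 0.63 / 0.3
= 2.1

2.1


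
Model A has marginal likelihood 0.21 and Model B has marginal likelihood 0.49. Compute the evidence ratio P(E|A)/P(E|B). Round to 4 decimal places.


Evidence ratio = P(E|A) / P(E|B)
= 0.21 / 0.49
= 0.4286

0.4286


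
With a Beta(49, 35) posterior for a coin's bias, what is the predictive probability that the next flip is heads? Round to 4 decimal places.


The predictive probability equals the posterior mean.
P(next = heads) = alpha / (alpha + beta)
= 49 / 84 = 0.5833

0.5833


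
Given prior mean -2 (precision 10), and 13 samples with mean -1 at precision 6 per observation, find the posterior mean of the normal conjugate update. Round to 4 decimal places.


The posterior mean is a precision-weighted average of prior and data.
Post. prec. = 10 + 78 = 88
Post. mean = (-20 + -78)/88 = -98/88 = -1.1136

-1.1136


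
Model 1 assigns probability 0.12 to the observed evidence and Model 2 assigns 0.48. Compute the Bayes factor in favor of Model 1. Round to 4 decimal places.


BF = P(data|M1) / P(data|M2)
= 0.12 / 0.48 = 0.25

0.25


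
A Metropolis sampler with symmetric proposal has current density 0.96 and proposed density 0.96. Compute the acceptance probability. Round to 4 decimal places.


For symmetric proposals, acceptance = min(1, pi(x*)/pi(x))
= min(1, 0.96/0.96)
= min(1, 1.0) = 1.0

1.0


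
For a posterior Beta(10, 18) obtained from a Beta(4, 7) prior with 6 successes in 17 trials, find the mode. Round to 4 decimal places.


Mode = (alpha - 1) / (alpha + beta - 2)
= 9 / 26
= 0.3462

0.3462


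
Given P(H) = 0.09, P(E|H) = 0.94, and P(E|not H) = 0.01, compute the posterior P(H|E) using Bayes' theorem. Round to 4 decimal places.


By Bayes' theorem: P(H|E) = P(E|H)*P(H) / P(E)
P(E) = P(E|H)*P(H) + P(E|not H)*P(not H)
P(E) = 0.94*0.09 + 0.01*0.91 = 0.0937
P(H|E) = 0.94*0.09 / 0.0937 = 0.9029

0.9029


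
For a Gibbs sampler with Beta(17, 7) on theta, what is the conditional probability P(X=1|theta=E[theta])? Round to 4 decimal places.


E[theta] = 17/(17+7) = 0.7083
P(X=1|theta) = theta = 0.7083

0.7083


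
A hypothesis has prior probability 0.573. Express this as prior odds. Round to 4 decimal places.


Odds = P(H) / P(not H) = 0.573 / 0.427
= 1.3419

1.3419


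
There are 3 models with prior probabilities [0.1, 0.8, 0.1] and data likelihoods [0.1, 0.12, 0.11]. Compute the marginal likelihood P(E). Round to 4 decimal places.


P(E) = sum over models of P(M_i) * P(E|M_i)
= 0.1*0.1 + 0.8*0.12 + 0.1*0.11
= 0.117

0.117


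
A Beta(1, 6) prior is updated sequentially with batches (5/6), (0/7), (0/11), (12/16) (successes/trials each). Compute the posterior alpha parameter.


Sequential conjugate updating is equivalent to a single batch update.
Total successes across all batches = 17
alpha_posterior = alpha_prior + total_successes = 1 + 17
= 18

18


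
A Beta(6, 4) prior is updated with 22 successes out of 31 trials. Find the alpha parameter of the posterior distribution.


In the Beta-Binomial conjugate update:
alpha_post = alpha_prior + successes
= 6 + 22
= 28

28


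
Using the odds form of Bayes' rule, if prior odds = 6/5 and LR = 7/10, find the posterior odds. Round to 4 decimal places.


Bayes' rule in odds form: posterior odds = prior odds * LR
= (6 * 7) / (5 * 10)
= 42/50 = 0.84

0.84


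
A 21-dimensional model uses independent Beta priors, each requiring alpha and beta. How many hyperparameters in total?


Per parameter: 2 (alpha and beta).
Total = 21 * 2 = 42

42


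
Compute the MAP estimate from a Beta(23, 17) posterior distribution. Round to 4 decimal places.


MAP = mode of Beta distribution
= (alpha - 1)/(alpha + beta - 2)
= (23-1)/(23+17-2)
= 22/38 = 0.5789

0.5789


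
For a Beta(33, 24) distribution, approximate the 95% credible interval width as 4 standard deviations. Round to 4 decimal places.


Variance of Beta(a,b) = ab / ((a+b)^2 * (a+b+1))
= 33*24 / ((57)^2 * 58)
= 0.0042
SD = sqrt(0.0042) = 0.0648
Width = 4 * SD = 0.2593

0.2593


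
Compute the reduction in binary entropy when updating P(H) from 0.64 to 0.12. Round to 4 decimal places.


H_before = -p*log2(p) - (1-p)*log2(1-p) for p=0.64: 0.9427
H_after for p=0.12: 0.5294
Reduction = 0.9427 - 0.5294 = 0.4133

0.4133


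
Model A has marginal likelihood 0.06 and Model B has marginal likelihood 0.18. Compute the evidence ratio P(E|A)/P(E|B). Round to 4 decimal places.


Evidence ratio = P(E|A) / P(E|B)
= 0.06 / 0.18
= 0.3333

0.3333


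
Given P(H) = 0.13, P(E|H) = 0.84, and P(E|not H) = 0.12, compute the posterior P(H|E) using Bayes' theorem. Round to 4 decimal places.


By Bayes' theorem: P(H|E) = P(E|H)*P(H) / P(E)
P(E) = P(E|H)*P(H) + P(E|not H)*P(not H)
P(E) = 0.84*0.13 + 0.12*0.87 = 0.2136
P(H|E) = 0.84*0.13 / 0.2136 = 0.5112

0.5112


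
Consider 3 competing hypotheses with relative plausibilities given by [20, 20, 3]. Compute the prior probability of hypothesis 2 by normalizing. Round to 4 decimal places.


Sum of weights = 20 + 20 + 3 = 43
Normalized prior for H2 = 20 / 43
= 0.4651

0.4651


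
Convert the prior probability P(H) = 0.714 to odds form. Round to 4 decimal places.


P(not H) = 1 - 0.714 = 0.286
Odds = 0.714 / 0.286 = 2.4965

2.4965


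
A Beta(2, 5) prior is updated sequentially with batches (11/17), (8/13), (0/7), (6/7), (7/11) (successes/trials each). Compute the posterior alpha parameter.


Sequential conjugate updating is equivalent to a single batch update.
Total successes across all batches = 32
alpha_posterior = alpha_prior + total_successes = 2 + 32
= 34

34


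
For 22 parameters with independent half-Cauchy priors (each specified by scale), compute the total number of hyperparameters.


A half-Cauchy prior has 1 hyperparameter per parameter.
Total = 22 * 1 = 22

22


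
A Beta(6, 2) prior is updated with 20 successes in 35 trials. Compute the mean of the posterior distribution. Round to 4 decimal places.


After update: Beta(26, 17)
Mean = 26 / (26 + 17) = 26 / 43
= 0.6047

0.6047


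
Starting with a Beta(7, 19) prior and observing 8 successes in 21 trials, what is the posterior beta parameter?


Posterior beta = prior beta + failures
Failures = 21 - 8 = 13
beta_post = 19 + 13 = 32

32


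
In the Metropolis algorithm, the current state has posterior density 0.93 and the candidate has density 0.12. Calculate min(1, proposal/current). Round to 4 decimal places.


Ratio = 0.12/0.93 = 0.129
Acceptance probability = min(1, 0.129)
= 0.129

0.129


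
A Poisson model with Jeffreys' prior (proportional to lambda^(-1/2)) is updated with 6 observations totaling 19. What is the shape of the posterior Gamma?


Posterior = Gamma(0.5 + S, n)
= Gamma(0.5 + 19, 6)
Posterior shape = 0.5 + S = 0.5 + 19 = 19.5

19.5


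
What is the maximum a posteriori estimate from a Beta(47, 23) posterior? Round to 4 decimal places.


The MAP estimate equals the mode of the distribution.
Mode of Beta(a,b) = (a-1)/(a+b-2)
= 46/68
= 0.6765

0.6765


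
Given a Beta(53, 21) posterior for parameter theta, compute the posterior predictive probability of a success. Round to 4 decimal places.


For a Beta-Bernoulli model, the predictive probability is the mean:
P(success) = 53/(53+21) = 53/74 = 0.7162

0.7162


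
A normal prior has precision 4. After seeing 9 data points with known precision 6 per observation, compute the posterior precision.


In the conjugate normal model, precisions add:
tau_posterior = tau_prior + n * tau_data
= 4 + 9*6 = 58

58


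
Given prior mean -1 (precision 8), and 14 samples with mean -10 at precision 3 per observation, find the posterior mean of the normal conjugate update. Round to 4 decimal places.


The posterior mean is a precision-weighted average of prior and data.
Post. prec. = 8 + 42 = 50
Post. mean = (-8 + -420)/50 = -428/50 = -8.56

-8.56


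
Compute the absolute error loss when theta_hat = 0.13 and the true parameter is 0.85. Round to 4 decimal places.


L = |theta_hat - theta_true|
= |0.13 - 0.85| = 0.72

0.72


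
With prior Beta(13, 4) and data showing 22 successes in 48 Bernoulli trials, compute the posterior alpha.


Conjugate update: alpha_posterior = alpha_prior + k
= 13 + 22 = 35

35


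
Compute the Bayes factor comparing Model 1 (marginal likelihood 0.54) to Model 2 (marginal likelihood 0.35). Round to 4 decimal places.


BF12 = marginal likelihood of M1 / marginal likelihood of M2
= 0.54/0.35
= 1.5429

1.5429


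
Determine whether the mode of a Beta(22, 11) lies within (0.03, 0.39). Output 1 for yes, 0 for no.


First find the mode: (a-1)/(a+b-2) = 0.6774
Is 0.6774 in (0.03, 0.39)? 0

0


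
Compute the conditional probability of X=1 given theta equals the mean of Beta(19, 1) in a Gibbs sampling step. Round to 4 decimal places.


Mean of Beta(19, 1) = 0.95
P(X=1 | theta=0.95) = 0.95

0.95


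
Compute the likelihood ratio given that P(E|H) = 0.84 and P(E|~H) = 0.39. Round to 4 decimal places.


LR = P(E|H) / P(E|~H)
= 0.84 / 0.39 = 2.1538

2.1538


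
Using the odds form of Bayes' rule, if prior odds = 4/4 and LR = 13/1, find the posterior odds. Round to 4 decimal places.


Bayes' rule in odds form: posterior odds = prior odds * LR
= (4 * 13) / (4 * 1)
= 52/4 = 13.0

13.0


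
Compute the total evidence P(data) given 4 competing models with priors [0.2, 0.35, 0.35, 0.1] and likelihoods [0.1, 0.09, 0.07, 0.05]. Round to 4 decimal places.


Marginal likelihood = sum P(model_i) * P(data|model_i)
Model 1: 0.2 * 0.1 = 0.02
Model 2: 0.35 * 0.09 = 0.0315
Model 3: 0.35 * 0.07 = 0.0245
Model 4: 0.1 * 0.05 = 0.005
Total = 0.081

0.081


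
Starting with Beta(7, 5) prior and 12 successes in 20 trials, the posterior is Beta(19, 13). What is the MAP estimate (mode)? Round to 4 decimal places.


The mode of Beta(a, b) when a > 1 and b > 1 is (a-1)/(a+b-2)
= (19 - 1) / (19 + 13 - 2)
= 18 / 30
= 0.6

0.6


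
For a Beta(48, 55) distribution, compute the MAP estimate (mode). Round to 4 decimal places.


MAP = mode = (a-1)/(a+b-2)
= (48-1)/(48+55-2)
= 47/101 = 0.4653

0.4653


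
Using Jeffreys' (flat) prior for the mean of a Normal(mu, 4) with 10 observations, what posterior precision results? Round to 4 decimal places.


Flat prior means prior precision is 0.
Posterior precision = n / sigma^2 = 10/4 = 2.5

2.5


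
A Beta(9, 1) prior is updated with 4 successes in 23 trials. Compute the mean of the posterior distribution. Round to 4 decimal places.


After update: Beta(13, 20)
Mean = 13 / (13 + 20) = 13 / 33
= 0.3939

0.3939


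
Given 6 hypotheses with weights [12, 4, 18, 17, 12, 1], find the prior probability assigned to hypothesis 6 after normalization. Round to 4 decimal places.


To normalize, divide each weight by the sum of all weights.
Sum = 64
Prior(H6) = 1/64 = 0.0156

0.0156


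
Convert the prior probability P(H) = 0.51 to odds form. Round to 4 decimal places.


P(not H) = 1 - 0.51 = 0.49
Odds = 0.51 / 0.49 = 1.0408

1.0408


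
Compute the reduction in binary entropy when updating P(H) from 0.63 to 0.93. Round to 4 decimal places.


H_before = -p*log2(p) - (1-p)*log2(1-p) for p=0.63: 0.9507
H_after for p=0.93: 0.3659
Reduction = 0.9507 - 0.3659 = 0.5847

0.5847


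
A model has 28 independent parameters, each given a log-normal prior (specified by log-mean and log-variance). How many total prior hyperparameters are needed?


Each log-normal prior needs 2 hyperparameters (log-mean and log-variance).
Total = 2 * 28 = 56

56


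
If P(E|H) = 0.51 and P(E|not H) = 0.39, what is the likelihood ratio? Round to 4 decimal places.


Likelihood ratio = P(E|H) / P(E|not H)
= 0.51 / 0.39
= 1.3077

1.3077


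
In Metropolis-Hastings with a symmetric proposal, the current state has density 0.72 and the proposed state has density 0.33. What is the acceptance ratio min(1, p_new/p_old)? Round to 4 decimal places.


Ratio = p_new / p_old = 0.33 / 0.72 = 0.4583
Acceptance = min(1, 0.4583) = 0.4583

0.4583


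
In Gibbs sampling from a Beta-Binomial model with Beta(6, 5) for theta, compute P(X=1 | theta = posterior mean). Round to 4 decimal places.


Posterior mean = alpha/(alpha+beta) = 6/11 = 0.5455
P(X=1|theta=mean) = theta = 0.5455

0.5455


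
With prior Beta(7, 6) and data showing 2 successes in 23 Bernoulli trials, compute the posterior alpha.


Conjugate update: alpha_posterior = alpha_prior + k
= 7 + 2 = 9

9


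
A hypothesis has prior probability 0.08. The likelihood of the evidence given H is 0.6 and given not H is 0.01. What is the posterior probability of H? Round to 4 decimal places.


Using Bayes' theorem:
P(E) = 0.08 * 0.6 + 0.92 * 0.01
P(E) = 0.0572
P(H|E) = (0.08 * 0.6) / 0.0572 = 0.8392

0.8392


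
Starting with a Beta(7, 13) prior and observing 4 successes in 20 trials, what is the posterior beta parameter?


Posterior beta = prior beta + failures
Failures = 20 - 4 = 16
beta_post = 13 + 16 = 29

29


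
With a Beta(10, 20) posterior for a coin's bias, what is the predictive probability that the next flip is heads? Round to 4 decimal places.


The predictive probability equals the posterior mean.
P(next = heads) = alpha / (alpha + beta)
= 10 / 30 = 0.3333

0.3333


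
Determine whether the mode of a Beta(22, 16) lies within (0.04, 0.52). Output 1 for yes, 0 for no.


First find the mode: (a-1)/(a+b-2) = 0.5833
Is 0.5833 in (0.04, 0.52)? 0

0


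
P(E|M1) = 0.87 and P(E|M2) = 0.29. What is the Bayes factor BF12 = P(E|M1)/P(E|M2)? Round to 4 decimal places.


Bayes factor BF12 = P(E|M1) / P(E|M2)
= 0.87 / 0.29
= 3.0

3.0


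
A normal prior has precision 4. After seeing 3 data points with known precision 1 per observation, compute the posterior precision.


In the conjugate normal model, precisions add:
tau_posterior = tau_prior + n * tau_data
= 4 + 3*1 = 7

7


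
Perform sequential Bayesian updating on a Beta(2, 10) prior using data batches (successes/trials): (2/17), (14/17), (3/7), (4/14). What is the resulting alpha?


Accumulate successes: 23
Posterior alpha = prior alpha + sum of successes
= 2 + 23 = 25

25


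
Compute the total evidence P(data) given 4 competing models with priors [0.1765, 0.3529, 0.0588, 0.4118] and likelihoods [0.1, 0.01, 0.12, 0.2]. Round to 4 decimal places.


Marginal likelihood = sum P(model_i) * P(data|model_i)
Model 1: 0.1765 * 0.1 = 0.0176
Model 2: 0.3529 * 0.01 = 0.0035
Model 3: 0.0588 * 0.12 = 0.0071
Model 4: 0.4118 * 0.2 = 0.0824
Total = 0.1106

0.1106


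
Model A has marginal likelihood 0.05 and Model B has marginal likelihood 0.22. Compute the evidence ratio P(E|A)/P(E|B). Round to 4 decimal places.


Evidence ratio = P(E|A) / P(E|B)
= 0.05 / 0.22
= 0.2273

0.2273


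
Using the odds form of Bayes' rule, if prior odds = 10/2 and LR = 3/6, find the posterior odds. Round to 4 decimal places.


Bayes' rule in odds form: posterior odds = prior odds * LR
= (10 * 3) / (2 * 6)
= 30/12 = 2.5

2.5


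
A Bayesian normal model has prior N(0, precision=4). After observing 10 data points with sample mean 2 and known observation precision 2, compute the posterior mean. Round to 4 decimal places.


Posterior mean = (prior_precision * prior_mean + n * data_precision * data_mean) / (prior_precision + n * data_precision)
Numerator = 4*0 + 10*2*2 = 40
Denominator = 4 + 10*2 = 24
Posterior mean = 1.6667

1.6667


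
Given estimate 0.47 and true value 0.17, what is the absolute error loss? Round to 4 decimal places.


Absolute error = |estimate - true|
= |0.3| = 0.3

0.3


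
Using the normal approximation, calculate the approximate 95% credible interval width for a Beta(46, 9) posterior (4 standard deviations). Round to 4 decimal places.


Var(Beta) = 46*9/(55^2 * 56) = 0.0024
SD = 0.0494
Width ~ 4*SD = 0.1977

0.1977


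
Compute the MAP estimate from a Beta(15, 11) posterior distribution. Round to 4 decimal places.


MAP = mode of Beta distribution
= (alpha - 1)/(alpha + beta - 2)
= (15-1)/(15+11-2)
= 14/24 = 0.5833

0.5833


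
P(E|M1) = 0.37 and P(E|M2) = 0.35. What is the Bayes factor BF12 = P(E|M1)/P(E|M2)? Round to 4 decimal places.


Bayes factor BF12 = P(E|M1) / P(E|M2)
= 0.37 / 0.35
= 1.0571

1.0571


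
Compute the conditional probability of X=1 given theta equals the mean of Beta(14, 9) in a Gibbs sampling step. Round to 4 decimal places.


Mean of Beta(14, 9) = 0.6087
P(X=1 | theta=0.6087) = 0.6087

0.6087


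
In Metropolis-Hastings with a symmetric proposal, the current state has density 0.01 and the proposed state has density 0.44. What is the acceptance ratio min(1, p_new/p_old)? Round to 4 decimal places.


Ratio = p_new / p_old = 0.44 / 0.01 = 44.0
Acceptance = min(1, 44.0) = 1.0

1.0


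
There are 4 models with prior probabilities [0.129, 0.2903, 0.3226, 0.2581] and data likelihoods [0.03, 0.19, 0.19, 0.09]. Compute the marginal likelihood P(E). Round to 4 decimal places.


P(E) = sum over models of P(M_i) * P(E|M_i)
= 0.129*0.03 + 0.2903*0.19 + 0.3226*0.19 + 0.2581*0.09
= 0.1436

0.1436


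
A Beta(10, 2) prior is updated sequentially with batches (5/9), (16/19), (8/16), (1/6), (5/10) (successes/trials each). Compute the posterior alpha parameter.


Sequential conjugate updating is equivalent to a single batch update.
Total successes across all batches = 35
alpha_posterior = alpha_prior + total_successes = 10 + 35
= 45

45


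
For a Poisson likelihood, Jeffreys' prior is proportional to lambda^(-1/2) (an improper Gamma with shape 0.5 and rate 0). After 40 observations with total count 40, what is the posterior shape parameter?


Jeffreys' prior for Poisson is proportional to lambda^(-1/2).
Posterior is Gamma(0.5 + S, 0 + n) = Gamma(0.5 + 40, 40).
Posterior shape = 0.5 + S = 0.5 + 40 = 40.5

40.5


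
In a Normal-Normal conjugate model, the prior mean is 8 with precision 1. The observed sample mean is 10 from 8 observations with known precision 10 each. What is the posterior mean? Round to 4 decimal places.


Posterior precision = tau0 + n*tau = 1 + 8*10 = 81
Posterior mean = (tau0*mu0 + n*tau*xbar) / posterior_precision
= (1*8 + 8*10*10) / 81
= 808 / 81 = 9.9753

9.9753


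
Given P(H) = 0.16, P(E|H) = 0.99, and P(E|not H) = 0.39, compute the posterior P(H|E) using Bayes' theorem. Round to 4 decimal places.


By Bayes' theorem: P(H|E) = P(E|H)*P(H) / P(E)
P(E) = P(E|H)*P(H) + P(E|not H)*P(not H)
P(E) = 0.99*0.16 + 0.39*0.84 = 0.486
P(H|E) = 0.99*0.16 / 0.486 = 0.3259

0.3259


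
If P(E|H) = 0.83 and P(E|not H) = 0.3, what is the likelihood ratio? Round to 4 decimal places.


Likelihood ratio = P(E|H) / P(E|not H)
= 0.83 / 0.3
= 2.7667

2.7667


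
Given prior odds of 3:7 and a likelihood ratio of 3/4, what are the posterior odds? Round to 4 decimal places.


Posterior odds = prior odds * LR
Prior odds = 3/7 = 0.4286
LR = 3/4 = 0.75
Posterior odds = 0.4286 * 0.75 = 0.3214

0.3214


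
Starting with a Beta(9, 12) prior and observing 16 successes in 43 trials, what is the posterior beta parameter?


Posterior beta = prior beta + failures
Failures = 43 - 16 = 27
beta_post = 12 + 27 = 39

39


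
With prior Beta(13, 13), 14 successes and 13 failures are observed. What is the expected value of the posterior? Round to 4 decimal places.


Posterior = Beta(27, 26)
E[theta] = alpha/(alpha+beta)
= 27/53 = 0.5094

0.5094


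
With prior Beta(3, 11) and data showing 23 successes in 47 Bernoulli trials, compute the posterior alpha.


Conjugate update: alpha_posterior = alpha_prior + k
= 3 + 23 = 26

26


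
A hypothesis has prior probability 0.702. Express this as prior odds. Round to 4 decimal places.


Odds = P(H) / P(not H) = 0.702 / 0.298
= 2.3557

2.3557


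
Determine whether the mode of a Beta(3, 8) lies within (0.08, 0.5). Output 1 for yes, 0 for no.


First find the mode: (a-1)/(a+b-2) = 0.2222
Is 0.2222 in (0.08, 0.5)? 1

1


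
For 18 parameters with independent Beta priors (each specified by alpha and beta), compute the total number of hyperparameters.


A Beta prior has 2 hyperparameters per parameter.
Total = 18 * 2 = 36

36


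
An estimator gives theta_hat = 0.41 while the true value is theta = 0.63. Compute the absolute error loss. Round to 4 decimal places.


The absolute error loss is |theta_hat - theta|
= |0.41 - 0.63|
= 0.22

0.22


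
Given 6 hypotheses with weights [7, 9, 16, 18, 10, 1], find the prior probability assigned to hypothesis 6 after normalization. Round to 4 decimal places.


To normalize, divide each weight by the sum of all weights.
Sum = 61
Prior(H6) = 1/61 = 0.0164

0.0164


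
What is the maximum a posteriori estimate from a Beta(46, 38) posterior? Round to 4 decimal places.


The MAP estimate equals the mode of the distribution.
Mode of Beta(a,b) = (a-1)/(a+b-2)
= 45/82
= 0.5488

0.5488


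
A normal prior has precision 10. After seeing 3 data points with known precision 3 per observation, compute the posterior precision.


In the conjugate normal model, precisions add:
tau_posterior = tau_prior + n * tau_data
= 10 + 3*3 = 19

19


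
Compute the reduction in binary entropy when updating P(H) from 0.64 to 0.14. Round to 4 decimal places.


H_before = -p*log2(p) - (1-p)*log2(1-p) for p=0.64: 0.9427
H_after for p=0.14: 0.5842
Reduction = 0.9427 - 0.5842 = 0.3584

0.3584


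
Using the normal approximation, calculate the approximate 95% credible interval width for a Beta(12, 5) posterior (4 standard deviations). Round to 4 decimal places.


Var(Beta) = 12*5/(17^2 * 18) = 0.0115
SD = 0.1074
Width ~ 4*SD = 0.4296

0.4296


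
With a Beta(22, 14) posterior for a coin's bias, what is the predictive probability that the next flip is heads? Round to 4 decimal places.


The predictive probability equals the posterior mean.
P(next = heads) = alpha / (alpha + beta)
= 22 / 36 = 0.6111

0.6111


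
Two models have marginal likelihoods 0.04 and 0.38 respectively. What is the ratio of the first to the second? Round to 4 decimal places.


Evidence ratio = 0.04 / 0.38
= 0.1053

0.1053


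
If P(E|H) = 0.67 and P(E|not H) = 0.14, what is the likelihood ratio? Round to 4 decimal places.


Likelihood ratio = P(E|H) / P(E|not H)
= 0.67 / 0.14
= 4.7857

4.7857


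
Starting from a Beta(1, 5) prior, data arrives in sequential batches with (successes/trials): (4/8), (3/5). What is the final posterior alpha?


In sequential Bayesian updating, we sum all successes.
Total successes = 7
Final alpha = 1 + 7 = 8

8


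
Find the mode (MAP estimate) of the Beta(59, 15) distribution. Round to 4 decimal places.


For Beta(a,b) with a,b > 1:
Mode = (a-1)/(a+b-2) = (59-1)/(74-2)
= 58/72 = 0.8056

0.8056


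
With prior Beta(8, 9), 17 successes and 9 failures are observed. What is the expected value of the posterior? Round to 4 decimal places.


Posterior = Beta(25, 18)
E[theta] = alpha/(alpha+beta)
= 25/43 = 0.5814

0.5814


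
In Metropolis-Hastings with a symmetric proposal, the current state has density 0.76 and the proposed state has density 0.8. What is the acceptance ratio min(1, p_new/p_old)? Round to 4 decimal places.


Ratio = p_new / p_old = 0.8 / 0.76 = 1.0526
Acceptance = min(1, 1.0526) = 1.0

1.0


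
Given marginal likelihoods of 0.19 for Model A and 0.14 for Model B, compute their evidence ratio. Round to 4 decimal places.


Ratio = ML(A) / ML(B) = 0.19/0.14
= 1.3571

1.3571


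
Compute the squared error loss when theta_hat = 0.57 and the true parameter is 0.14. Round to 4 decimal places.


L = (theta_hat - theta_true)^2
= (0.57 - 0.14)^2
= 0.43^2 = 0.1849

0.1849


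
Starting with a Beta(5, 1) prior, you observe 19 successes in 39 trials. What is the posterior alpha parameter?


For a Beta-Binomial conjugate model:
Posterior alpha = prior alpha + number of successes
= 5 + 19 = 24

24


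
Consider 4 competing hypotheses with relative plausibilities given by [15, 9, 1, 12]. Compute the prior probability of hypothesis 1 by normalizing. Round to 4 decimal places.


Sum of weights = 15 + 9 + 1 + 12 = 37
Normalized prior for H1 = 15 / 37
= 0.4054

0.4054


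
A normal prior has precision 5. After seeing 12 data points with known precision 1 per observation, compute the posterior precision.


In the conjugate normal model, precisions add:
tau_posterior = tau_prior + n * tau_data
= 5 + 12*1 = 17

17


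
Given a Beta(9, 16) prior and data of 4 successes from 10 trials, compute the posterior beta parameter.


Number of failures = 10 - 4 = 6
Posterior beta = 16 + 6 = 22

22


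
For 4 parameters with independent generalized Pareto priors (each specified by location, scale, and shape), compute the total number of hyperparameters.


A generalized Pareto prior has 3 hyperparameters per parameter.
Total = 4 * 3 = 12

12


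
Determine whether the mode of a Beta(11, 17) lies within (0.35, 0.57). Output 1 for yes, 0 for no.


First find the mode: (a-1)/(a+b-2) = 0.3846
Is 0.3846 in (0.35, 0.57)? 1

1


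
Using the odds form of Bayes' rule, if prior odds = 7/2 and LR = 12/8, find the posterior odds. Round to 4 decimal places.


Bayes' rule in odds form: posterior odds = prior odds * LR
= (7 * 12) / (2 * 8)
= 84/16 = 5.25

5.25


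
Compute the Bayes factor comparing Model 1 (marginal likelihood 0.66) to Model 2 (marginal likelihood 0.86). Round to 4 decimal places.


BF12 = marginal likelihood of M1 / marginal likelihood of M2
= 0.66/0.86
= 0.7674

0.7674


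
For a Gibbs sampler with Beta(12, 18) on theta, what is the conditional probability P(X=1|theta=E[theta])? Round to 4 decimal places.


E[theta] = 12/(12+18) = 0.4
P(X=1|theta) = theta = 0.4

0.4


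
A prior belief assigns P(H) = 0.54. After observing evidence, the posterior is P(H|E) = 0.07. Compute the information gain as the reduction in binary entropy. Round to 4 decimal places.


H(prior) = -0.54*log2(0.54) - 0.46*log2(0.46)
= 0.9954
H(post) = -0.07*log2(0.07) - 0.93*log2(0.93)
= 0.3659
IG = 0.9954 - 0.3659 = 0.6295

0.6295


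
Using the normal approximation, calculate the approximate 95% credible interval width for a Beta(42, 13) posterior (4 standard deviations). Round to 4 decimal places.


Var(Beta) = 42*13/(55^2 * 56) = 0.0032
SD = 0.0568
Width ~ 4*SD = 0.2271

0.2271


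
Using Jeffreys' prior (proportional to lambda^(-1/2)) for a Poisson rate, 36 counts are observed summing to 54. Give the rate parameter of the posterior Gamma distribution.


Conjugate update: Gamma(prior_shape + S, prior_rate + n).
Prior shape = 0.5, prior rate = 0.
Posterior rate = 0 + n = 36

36.0


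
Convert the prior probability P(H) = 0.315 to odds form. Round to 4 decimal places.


P(not H) = 1 - 0.315 = 0.685
Odds = 0.315 / 0.685 = 0.4599

0.4599


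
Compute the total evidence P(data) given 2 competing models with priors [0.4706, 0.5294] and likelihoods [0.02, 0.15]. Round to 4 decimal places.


Marginal likelihood = sum P(model_i) * P(data|model_i)
Model 1: 0.4706 * 0.02 = 0.0094
Model 2: 0.5294 * 0.15 = 0.0794
Total = 0.0888

0.0888
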